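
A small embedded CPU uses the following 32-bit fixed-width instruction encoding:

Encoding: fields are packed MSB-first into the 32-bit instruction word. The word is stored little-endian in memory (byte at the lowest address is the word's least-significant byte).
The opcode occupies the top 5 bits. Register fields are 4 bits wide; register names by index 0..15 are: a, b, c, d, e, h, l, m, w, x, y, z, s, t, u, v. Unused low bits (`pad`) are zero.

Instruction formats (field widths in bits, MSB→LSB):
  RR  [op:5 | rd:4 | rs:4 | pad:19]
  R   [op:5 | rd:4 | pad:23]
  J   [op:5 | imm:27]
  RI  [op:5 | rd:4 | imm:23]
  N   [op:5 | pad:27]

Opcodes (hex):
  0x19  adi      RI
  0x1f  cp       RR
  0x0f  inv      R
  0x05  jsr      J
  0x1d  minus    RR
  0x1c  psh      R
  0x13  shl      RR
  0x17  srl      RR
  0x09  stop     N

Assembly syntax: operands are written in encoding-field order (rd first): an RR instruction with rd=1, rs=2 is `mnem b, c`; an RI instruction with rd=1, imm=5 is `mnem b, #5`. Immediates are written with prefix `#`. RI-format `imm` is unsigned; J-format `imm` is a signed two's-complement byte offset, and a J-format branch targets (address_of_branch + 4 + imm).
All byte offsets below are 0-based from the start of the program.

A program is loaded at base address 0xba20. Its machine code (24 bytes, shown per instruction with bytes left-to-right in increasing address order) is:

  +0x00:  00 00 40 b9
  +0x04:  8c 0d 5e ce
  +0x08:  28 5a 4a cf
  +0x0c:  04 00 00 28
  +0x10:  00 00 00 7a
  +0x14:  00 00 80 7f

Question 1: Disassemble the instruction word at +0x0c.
+0x0c: 04 00 00 28 ⇒ word 0x28000004 (little)
  top 5b → 0x5 → jsr [J]
  imm: (w>>0)&0x7ffffff=0x4 → #4

jsr #4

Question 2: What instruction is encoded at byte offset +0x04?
+0x04: 8c 0d 5e ce ⇒ word 0xce5e0d8c (little)
  top 5b → 0x19 → adi [RI]
  rd@[26:23]=0xc ⇒ s
  imm@[22:0]=0x5e0d8c ⇒ #6163852

adi s, #6163852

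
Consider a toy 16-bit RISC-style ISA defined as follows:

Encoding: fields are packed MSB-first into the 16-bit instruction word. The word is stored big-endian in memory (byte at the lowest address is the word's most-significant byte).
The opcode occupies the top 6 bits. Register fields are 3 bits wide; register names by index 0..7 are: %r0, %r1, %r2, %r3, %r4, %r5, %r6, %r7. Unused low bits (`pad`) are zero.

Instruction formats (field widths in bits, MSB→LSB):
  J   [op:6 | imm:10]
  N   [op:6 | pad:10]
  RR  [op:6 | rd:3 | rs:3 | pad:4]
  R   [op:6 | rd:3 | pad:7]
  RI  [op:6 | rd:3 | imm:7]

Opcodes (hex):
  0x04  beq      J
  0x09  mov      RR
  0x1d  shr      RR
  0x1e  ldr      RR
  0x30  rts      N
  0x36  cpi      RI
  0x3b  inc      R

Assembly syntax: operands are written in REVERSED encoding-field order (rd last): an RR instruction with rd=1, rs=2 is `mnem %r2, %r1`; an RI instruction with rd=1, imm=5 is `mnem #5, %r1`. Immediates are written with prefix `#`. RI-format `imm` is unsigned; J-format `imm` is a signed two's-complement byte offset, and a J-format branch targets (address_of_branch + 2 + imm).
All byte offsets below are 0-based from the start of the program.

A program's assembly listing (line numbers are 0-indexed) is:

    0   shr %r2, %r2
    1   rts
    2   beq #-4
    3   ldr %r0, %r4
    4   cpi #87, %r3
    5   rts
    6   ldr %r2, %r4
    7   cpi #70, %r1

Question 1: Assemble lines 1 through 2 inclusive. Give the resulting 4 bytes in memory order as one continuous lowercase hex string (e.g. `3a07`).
L1: rts op=0x30:6|pad=0:10 ⇒ 0xc000 ⇒ big c0 00
L2: beq op=0x4:6|imm=-4:10 ⇒ 0x13fc ⇒ big 13 fc

c00013fc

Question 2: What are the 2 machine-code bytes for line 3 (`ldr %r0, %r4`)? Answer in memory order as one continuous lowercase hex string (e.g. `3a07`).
3. ldr fields op=0x1e:6|rd=4:3|rs=0:3|pad=0:4 → word 7a00h → 7a 00

7a00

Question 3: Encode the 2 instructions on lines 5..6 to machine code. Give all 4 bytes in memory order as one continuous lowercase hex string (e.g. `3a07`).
5. rts fields op=0x30:6|pad=0:10 → word c000h → c0 00
6. ldr fields op=0x1e:6|rd=4:3|rs=2:3|pad=0:4 → word 7a20h → 7a 20

c0007a20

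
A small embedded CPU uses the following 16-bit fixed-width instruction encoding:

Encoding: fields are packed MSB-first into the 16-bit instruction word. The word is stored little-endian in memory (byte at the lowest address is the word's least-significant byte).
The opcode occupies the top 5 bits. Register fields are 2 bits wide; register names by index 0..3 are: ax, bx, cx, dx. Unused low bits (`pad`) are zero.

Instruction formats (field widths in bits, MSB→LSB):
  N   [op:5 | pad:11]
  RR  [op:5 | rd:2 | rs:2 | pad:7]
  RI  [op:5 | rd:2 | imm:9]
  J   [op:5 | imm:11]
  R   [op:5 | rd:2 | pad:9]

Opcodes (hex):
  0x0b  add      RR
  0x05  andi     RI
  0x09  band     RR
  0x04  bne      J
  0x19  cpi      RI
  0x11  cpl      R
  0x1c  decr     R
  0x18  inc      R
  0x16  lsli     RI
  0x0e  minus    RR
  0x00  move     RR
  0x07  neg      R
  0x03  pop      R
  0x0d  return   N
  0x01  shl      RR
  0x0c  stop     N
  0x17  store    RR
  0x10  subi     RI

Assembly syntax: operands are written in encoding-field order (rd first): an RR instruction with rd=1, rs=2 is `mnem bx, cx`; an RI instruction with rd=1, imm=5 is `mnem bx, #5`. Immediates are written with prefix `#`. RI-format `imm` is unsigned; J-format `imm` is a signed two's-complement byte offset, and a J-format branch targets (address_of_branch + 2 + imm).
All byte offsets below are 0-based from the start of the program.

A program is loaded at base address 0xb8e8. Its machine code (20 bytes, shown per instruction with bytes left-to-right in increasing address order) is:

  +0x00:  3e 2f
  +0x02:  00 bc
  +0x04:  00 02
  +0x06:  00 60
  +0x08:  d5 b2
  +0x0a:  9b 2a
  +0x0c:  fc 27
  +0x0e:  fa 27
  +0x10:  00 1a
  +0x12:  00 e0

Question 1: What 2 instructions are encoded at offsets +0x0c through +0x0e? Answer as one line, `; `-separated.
bne #-4; bne #-6

+0x0c: fc 27 ⇒ word 0x27fc (little)
  op=0x27fc>>11=0x4 ⇒ bne (J)
  [10:0] imm=2044 (s11→-4) = #-4
+0x0e: fa 27 ⇒ word 0x27fa (little)
  op=0x27fa>>11=0x4 ⇒ bne (J)
  [10:0] imm=2042 (s11→-6) = #-6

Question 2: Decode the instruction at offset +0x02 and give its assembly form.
off 0x02: read 00 bc as little → 0xbc00
  top 5b → 0x17 → store [RR]
  rd@[10:9]=0x2 ⇒ cx
  rs@[8:7]=0x0 ⇒ ax

store cx, ax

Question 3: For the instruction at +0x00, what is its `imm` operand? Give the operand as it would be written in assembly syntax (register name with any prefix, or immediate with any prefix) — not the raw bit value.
+0x00: 3e 2f ⇒ word 0x2f3e (little)
  op=0x2f3e>>11=0x5 ⇒ andi (RI)
  rd: (w>>9)&0x3=0x3 → dx
  imm: (w>>0)&0x1ff=0x13e → #318

#318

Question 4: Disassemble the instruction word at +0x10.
pop bx

@+10  little-endian(00 1a) = 0x1a00
  top 5b → 0x3 → pop [R]
  [10:9] rd=1 = bx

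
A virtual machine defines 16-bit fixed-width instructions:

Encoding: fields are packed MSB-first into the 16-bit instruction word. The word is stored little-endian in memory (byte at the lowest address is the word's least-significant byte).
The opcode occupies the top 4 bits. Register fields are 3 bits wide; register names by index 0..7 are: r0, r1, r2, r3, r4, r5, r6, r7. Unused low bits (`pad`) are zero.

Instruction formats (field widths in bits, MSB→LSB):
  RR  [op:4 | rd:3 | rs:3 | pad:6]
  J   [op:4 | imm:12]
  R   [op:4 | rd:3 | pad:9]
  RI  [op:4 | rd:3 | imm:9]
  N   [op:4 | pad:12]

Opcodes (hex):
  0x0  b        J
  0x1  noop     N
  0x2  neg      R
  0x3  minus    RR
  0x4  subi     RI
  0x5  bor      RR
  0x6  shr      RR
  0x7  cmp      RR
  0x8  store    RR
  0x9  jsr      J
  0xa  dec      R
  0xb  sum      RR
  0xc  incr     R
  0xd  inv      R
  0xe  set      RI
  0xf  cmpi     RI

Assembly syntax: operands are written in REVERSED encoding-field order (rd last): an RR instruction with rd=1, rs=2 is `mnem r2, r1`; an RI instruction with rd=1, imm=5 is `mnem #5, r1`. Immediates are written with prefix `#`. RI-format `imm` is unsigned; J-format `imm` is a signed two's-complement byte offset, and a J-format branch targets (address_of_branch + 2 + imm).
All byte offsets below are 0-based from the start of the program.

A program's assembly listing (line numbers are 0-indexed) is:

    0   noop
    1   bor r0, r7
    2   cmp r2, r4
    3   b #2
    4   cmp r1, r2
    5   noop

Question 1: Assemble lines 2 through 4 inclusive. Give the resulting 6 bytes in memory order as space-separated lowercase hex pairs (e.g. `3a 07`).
L2: cmp op=0x7:4|rd=4:3|rs=2:3|pad=0:6 ⇒ 0x7880 ⇒ little 80 78
L3: b op=0x0:4|imm=2:12 ⇒ 0x0002 ⇒ little 02 00
L4: cmp op=0x7:4|rd=2:3|rs=1:3|pad=0:6 ⇒ 0x7440 ⇒ little 40 74

80 78 02 00 40 74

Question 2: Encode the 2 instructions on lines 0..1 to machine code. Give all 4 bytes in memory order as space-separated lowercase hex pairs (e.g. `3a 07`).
00 10 00 5e

line 0 (noop): pack op=0x1:4|pad=0:12 = 0x1000; little→ 00 10
line 1 (bor): pack op=0x5:4|rd=7:3|rs=0:3|pad=0:6 = 0x5e00; little→ 00 5e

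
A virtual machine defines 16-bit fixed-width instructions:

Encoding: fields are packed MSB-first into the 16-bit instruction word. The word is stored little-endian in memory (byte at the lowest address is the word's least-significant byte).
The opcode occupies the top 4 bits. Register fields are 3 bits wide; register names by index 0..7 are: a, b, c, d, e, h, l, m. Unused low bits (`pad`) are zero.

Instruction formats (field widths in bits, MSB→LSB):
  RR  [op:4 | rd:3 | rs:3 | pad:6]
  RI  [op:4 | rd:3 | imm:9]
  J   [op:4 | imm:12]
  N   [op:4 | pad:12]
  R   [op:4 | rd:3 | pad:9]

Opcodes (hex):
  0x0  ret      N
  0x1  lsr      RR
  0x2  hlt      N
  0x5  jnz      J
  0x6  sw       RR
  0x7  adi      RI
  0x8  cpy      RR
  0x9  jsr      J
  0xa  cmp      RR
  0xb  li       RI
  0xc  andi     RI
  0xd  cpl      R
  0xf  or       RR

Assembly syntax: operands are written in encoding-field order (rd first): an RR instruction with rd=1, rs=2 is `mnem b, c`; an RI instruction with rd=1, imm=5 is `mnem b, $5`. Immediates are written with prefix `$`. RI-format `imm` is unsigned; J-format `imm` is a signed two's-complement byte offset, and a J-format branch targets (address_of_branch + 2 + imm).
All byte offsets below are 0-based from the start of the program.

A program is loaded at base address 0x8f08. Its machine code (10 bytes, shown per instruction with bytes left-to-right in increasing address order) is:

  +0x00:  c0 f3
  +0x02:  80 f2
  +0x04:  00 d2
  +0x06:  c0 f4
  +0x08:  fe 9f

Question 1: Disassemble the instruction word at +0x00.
[00] c0 f3 → 0xf3c0
  opcode bits[15:12]=0xf: or/RR
  [11:9] rd=1 = b
  [8:6] rs=7 = m

or b, m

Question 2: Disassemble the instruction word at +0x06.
off 0x06: read c0 f4 as little → 0xf4c0
  opcode bits[15:12]=0xf: or/RR
  rd@[11:9]=0x2 ⇒ c
  rs@[8:6]=0x3 ⇒ d

or c, d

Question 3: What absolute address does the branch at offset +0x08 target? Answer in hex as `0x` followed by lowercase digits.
0x8f10

@+08  little-endian(fe 9f) = 0x9ffe
  opcode bits[15:12]=0x9: jsr/J
  [11:0] imm=4094 (s12→-2) = $-2
  target = base 0x8f08 + off 0x08 + 2 + imm -2 = 0x8f10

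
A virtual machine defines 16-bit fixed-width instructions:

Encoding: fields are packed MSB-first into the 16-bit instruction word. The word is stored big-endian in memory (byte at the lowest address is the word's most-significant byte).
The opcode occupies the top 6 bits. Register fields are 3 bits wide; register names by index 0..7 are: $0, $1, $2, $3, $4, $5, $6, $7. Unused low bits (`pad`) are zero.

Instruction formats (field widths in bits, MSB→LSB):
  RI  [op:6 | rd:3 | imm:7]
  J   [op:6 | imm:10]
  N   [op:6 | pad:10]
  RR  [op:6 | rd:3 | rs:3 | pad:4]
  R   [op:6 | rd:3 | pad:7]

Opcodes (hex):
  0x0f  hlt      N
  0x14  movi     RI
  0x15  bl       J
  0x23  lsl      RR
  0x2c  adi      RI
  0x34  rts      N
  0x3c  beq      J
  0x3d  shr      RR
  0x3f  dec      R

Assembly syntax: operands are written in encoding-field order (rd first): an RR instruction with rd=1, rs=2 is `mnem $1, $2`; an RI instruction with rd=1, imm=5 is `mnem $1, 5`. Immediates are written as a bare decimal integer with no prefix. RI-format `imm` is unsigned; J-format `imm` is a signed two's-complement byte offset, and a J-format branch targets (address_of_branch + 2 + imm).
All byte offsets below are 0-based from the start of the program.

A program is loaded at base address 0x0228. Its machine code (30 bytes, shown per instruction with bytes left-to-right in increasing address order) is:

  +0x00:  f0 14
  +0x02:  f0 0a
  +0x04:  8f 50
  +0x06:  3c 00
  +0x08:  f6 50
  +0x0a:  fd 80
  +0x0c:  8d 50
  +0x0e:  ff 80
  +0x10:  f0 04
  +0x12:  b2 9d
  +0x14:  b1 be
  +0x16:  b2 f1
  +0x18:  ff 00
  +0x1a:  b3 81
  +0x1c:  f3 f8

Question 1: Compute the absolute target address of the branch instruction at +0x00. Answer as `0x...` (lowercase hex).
0x023e

off 0x00: read f0 14 as big → 0xf014
  op=0xf014>>10=0x3c ⇒ beq (J)
  imm@[9:0]=0x14 ⇒ 20
  target = base 0x0228 + off 0x00 + 2 + imm 20 = 0x023e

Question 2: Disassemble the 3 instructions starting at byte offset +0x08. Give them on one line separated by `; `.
off 0x08: read f6 50 as big → 0xf650
  op=0xf650>>10=0x3d ⇒ shr (RR)
  rd: (w>>7)&0x7=0x4 → $4
  rs: (w>>4)&0x7=0x5 → $5
off 0x0a: read fd 80 as big → 0xfd80
  op=0xfd80>>10=0x3f ⇒ dec (R)
  rd: (w>>7)&0x7=0x3 → $3
off 0x0c: read 8d 50 as big → 0x8d50
  op=0x8d50>>10=0x23 ⇒ lsl (RR)
  rd: (w>>7)&0x7=0x2 → $2
  rs: (w>>4)&0x7=0x5 → $5

shr $4, $5; dec $3; lsl $2, $5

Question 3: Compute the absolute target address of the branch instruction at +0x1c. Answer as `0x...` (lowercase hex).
0x023e

off 0x1c: read f3 f8 as big → 0xf3f8
  opcode bits[15:10]=0x3c: beq/J
  [9:0] imm=1016 (s10→-8) = -8
  target = base 0x0228 + off 0x1c + 2 + imm -8 = 0x023e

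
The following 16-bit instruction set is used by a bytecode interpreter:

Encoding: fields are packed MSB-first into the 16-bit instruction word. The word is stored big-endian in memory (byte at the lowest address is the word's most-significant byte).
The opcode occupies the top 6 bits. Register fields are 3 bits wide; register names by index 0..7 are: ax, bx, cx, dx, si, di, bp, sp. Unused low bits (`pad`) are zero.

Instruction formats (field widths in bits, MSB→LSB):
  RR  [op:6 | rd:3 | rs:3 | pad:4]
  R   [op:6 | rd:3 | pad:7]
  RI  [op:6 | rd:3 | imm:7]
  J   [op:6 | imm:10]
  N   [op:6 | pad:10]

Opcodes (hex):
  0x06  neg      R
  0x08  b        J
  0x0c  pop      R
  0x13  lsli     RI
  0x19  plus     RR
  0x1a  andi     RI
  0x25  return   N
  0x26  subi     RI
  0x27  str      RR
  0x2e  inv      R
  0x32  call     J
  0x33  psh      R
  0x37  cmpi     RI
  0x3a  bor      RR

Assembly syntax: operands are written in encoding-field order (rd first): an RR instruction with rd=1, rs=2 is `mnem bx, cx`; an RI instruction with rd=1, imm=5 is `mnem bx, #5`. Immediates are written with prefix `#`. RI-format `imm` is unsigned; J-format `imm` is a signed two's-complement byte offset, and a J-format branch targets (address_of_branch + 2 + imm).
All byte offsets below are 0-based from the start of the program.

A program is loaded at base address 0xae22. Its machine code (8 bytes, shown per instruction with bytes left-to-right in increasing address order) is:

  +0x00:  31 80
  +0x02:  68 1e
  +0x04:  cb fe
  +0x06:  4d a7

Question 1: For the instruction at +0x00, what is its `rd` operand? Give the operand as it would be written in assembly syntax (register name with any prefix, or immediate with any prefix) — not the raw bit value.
dx

off 0x00: read 31 80 as big → 0x3180
  opcode bits[15:10]=0xc: pop/R
  rd: (w>>7)&0x7=0x3 → dx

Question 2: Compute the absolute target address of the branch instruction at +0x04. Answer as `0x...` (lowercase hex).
[04] cb fe → 0xcbfe
  op=0xcbfe>>10=0x32 ⇒ call (J)
  imm@[9:0]=0x3fe (s10→-2) ⇒ #-2
  target = base 0xae22 + off 0x04 + 2 + imm -2 = 0xae26

0xae26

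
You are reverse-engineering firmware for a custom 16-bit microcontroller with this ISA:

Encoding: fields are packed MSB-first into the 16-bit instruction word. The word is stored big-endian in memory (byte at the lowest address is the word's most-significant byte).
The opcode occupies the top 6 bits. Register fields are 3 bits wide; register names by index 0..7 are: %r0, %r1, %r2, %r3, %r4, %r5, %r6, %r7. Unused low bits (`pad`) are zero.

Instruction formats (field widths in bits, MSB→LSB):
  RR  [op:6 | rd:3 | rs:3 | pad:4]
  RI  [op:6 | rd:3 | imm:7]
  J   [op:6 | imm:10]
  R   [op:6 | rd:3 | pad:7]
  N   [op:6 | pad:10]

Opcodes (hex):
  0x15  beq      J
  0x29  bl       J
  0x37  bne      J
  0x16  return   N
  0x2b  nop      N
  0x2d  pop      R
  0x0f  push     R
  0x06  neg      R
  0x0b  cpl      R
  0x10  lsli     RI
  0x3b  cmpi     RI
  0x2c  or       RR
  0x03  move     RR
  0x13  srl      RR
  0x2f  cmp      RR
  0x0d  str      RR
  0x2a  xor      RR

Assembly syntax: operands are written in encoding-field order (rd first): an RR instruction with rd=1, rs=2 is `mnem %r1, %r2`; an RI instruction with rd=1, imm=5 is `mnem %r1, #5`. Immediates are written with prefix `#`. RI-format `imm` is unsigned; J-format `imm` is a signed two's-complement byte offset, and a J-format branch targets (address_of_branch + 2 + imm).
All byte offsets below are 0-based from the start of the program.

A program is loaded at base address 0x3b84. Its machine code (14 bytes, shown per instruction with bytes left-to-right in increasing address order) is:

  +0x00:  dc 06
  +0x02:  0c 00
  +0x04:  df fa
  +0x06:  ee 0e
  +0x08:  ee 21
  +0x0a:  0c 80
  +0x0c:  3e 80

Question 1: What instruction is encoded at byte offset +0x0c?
[0c] 3e 80 → 0x3e80
  opcode bits[15:10]=0xf: push/R
  rd: (w>>7)&0x7=0x5 → %r5

push %r5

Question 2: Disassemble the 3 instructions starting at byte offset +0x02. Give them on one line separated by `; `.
[02] 0c 00 → 0x0c00
  top 6b → 0x3 → move [RR]
  [9:7] rd=0 = %r0
  [6:4] rs=0 = %r0
[04] df fa → 0xdffa
  top 6b → 0x37 → bne [J]
  [9:0] imm=1018 (s10→-6) = #-6
[06] ee 0e → 0xee0e
  top 6b → 0x3b → cmpi [RI]
  [9:7] rd=4 = %r4
  [6:0] imm=14 = #14

move %r0, %r0; bne #-6; cmpi %r4, #14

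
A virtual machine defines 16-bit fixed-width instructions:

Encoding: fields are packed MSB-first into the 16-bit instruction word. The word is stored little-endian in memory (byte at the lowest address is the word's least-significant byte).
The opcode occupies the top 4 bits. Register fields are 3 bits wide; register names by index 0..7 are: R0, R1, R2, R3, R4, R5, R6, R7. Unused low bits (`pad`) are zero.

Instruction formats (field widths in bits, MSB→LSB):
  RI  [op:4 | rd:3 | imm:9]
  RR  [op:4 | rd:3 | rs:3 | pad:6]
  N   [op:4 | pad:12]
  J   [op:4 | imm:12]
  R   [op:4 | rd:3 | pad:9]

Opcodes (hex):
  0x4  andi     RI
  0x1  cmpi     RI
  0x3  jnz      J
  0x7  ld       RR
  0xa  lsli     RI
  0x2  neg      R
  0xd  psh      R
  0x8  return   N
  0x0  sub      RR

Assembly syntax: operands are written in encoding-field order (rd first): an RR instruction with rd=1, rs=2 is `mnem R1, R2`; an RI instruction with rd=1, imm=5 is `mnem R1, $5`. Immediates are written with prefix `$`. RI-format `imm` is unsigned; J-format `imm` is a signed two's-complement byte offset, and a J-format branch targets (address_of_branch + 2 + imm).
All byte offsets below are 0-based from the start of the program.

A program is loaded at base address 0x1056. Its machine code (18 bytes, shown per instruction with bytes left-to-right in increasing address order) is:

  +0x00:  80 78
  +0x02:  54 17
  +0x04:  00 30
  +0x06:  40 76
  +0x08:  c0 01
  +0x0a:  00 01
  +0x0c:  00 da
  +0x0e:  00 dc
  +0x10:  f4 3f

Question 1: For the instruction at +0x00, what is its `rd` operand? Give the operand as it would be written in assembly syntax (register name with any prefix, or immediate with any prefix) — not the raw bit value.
R4

[00] 80 78 → 0x7880
  top 4b → 0x7 → ld [RR]
  rd@[11:9]=0x4 ⇒ R4
  rs@[8:6]=0x2 ⇒ R2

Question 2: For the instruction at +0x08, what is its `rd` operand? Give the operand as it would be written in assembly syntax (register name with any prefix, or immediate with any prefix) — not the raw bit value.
[08] c0 01 → 0x01c0
  opcode bits[15:12]=0x0: sub/RR
  rd@[11:9]=0x0 ⇒ R0
  rs@[8:6]=0x7 ⇒ R7

R0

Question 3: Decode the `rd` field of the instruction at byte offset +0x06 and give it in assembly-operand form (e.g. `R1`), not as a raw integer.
off 0x06: read 40 76 as little → 0x7640
  top 4b → 0x7 → ld [RR]
  rd: (w>>9)&0x7=0x3 → R3
  rs: (w>>6)&0x7=0x1 → R1

R3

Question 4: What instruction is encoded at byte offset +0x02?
+0x02: 54 17 ⇒ word 0x1754 (little)
  opcode bits[15:12]=0x1: cmpi/RI
  [11:9] rd=3 = R3
  [8:0] imm=340 = $340

cmpi R3, $340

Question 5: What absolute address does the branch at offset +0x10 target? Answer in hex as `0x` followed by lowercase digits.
0x105c

+0x10: f4 3f ⇒ word 0x3ff4 (little)
  op=0x3ff4>>12=0x3 ⇒ jnz (J)
  imm@[11:0]=0xff4 (s12→-12) ⇒ $-12
  target = base 0x1056 + off 0x10 + 2 + imm -12 = 0x105c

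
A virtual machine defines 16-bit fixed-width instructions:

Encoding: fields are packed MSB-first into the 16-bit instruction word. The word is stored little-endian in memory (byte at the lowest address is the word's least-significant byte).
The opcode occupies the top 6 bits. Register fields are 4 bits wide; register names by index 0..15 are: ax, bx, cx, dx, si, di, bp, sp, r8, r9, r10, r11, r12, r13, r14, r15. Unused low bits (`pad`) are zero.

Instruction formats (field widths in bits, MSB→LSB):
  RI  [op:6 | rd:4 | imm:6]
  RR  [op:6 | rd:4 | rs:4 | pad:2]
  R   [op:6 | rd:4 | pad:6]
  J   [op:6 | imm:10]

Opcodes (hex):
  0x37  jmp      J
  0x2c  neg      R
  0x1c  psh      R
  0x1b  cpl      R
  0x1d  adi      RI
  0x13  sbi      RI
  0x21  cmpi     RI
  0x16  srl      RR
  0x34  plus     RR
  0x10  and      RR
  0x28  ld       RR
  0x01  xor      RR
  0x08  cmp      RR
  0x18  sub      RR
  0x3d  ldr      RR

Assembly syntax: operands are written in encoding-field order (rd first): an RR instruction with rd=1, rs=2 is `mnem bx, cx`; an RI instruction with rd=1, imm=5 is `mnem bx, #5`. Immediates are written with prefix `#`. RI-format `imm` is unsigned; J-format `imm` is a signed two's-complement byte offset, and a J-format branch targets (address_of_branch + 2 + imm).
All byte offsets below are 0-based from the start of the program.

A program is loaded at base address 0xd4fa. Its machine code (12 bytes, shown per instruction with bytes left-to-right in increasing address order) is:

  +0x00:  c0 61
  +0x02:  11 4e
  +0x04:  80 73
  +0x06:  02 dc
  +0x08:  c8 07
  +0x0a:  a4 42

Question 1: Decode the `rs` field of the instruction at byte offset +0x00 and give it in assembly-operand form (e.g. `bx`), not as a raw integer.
ax

[00] c0 61 → 0x61c0
  top 6b → 0x18 → sub [RR]
  rd: (w>>6)&0xf=0x7 → sp
  rs: (w>>2)&0xf=0x0 → ax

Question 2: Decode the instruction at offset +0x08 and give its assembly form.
xor r15, cx

@+08  little-endian(c8 07) = 0x07c8
  op=0x07c8>>10=0x1 ⇒ xor (RR)
  rd: (w>>6)&0xf=0xf → r15
  rs: (w>>2)&0xf=0x2 → cx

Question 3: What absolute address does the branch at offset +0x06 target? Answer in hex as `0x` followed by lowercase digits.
+0x06: 02 dc ⇒ word 0xdc02 (little)
  top 6b → 0x37 → jmp [J]
  imm: (w>>0)&0x3ff=0x2 → #2
  target = base 0xd4fa + off 0x06 + 2 + imm 2 = 0xd504

0xd504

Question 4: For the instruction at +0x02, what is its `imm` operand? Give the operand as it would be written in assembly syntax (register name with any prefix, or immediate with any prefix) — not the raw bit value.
+0x02: 11 4e ⇒ word 0x4e11 (little)
  opcode bits[15:10]=0x13: sbi/RI
  rd: (w>>6)&0xf=0x8 → r8
  imm: (w>>0)&0x3f=0x11 → #17

#17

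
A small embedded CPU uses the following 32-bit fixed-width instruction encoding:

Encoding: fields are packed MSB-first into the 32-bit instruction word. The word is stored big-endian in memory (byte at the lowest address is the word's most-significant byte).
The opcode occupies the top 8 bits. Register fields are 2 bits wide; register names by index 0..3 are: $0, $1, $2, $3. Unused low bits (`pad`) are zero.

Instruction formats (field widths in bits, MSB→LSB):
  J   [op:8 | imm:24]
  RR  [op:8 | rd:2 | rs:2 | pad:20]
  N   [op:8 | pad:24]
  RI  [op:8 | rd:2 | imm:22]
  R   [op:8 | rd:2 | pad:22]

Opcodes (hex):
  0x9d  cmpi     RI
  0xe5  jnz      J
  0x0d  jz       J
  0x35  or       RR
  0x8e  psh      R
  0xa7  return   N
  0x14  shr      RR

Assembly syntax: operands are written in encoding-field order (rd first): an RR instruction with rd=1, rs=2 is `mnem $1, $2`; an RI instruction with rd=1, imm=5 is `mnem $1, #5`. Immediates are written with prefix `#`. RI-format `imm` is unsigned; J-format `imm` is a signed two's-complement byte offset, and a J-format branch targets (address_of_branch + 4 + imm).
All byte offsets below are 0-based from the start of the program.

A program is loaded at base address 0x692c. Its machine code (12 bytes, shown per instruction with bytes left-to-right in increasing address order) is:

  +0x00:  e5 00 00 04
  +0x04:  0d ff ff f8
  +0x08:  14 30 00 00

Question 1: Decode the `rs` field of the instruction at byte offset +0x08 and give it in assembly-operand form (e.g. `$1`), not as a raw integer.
off 0x08: read 14 30 00 00 as big → 0x14300000
  top 8b → 0x14 → shr [RR]
  rd@[23:22]=0x0 ⇒ $0
  rs@[21:20]=0x3 ⇒ $3

$3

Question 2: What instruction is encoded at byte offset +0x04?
jz #-8

off 0x04: read 0d ff ff f8 as big → 0x0dfffff8
  opcode bits[31:24]=0xd: jz/J
  imm: (w>>0)&0xffffff=0xfffff8 (s24→-8) → #-8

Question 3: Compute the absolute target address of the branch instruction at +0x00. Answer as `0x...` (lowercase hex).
0x6934

@+00  big-endian(e5 00 00 04) = 0xe5000004
  op=0xe5000004>>24=0xe5 ⇒ jnz (J)
  [23:0] imm=4 = #4
  target = base 0x692c + off 0x00 + 4 + imm 4 = 0x6934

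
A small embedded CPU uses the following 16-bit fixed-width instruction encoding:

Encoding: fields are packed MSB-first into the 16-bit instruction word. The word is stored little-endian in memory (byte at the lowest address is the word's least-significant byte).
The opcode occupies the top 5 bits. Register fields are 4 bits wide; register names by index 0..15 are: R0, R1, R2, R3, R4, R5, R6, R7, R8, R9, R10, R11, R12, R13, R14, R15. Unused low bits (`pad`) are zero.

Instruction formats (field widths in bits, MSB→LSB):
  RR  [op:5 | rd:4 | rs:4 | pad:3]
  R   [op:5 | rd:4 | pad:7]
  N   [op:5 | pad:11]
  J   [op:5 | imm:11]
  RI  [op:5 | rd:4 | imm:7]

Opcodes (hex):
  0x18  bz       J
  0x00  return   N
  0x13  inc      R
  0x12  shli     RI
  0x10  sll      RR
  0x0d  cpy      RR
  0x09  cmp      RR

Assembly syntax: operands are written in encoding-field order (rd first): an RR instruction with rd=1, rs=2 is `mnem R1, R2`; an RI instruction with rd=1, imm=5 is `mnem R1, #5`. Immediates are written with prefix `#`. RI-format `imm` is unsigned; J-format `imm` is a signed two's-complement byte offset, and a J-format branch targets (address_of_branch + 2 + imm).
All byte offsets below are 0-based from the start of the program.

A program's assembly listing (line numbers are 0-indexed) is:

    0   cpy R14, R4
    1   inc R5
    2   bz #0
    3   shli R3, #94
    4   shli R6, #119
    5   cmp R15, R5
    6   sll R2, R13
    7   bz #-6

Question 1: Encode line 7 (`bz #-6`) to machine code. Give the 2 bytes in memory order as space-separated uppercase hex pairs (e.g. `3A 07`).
7. bz fields op=0x18:5|imm=-6:11 → word c7fah → fa c7

FA C7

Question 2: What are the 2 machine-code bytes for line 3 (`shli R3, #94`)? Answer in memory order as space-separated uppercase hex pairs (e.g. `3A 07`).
L3: shli op=0x12:5|rd=3:4|imm=94:7 ⇒ 0x91de ⇒ little de 91

DE 91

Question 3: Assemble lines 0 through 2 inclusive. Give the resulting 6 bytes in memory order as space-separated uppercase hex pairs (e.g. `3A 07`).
20 6F 80 9A 00 C0

0. cpy fields op=0xd:5|rd=14:4|rs=4:4|pad=0:3 → word 6f20h → 20 6f
1. inc fields op=0x13:5|rd=5:4|pad=0:7 → word 9a80h → 80 9a
2. bz fields op=0x18:5|imm=0:11 → word c000h → 00 c0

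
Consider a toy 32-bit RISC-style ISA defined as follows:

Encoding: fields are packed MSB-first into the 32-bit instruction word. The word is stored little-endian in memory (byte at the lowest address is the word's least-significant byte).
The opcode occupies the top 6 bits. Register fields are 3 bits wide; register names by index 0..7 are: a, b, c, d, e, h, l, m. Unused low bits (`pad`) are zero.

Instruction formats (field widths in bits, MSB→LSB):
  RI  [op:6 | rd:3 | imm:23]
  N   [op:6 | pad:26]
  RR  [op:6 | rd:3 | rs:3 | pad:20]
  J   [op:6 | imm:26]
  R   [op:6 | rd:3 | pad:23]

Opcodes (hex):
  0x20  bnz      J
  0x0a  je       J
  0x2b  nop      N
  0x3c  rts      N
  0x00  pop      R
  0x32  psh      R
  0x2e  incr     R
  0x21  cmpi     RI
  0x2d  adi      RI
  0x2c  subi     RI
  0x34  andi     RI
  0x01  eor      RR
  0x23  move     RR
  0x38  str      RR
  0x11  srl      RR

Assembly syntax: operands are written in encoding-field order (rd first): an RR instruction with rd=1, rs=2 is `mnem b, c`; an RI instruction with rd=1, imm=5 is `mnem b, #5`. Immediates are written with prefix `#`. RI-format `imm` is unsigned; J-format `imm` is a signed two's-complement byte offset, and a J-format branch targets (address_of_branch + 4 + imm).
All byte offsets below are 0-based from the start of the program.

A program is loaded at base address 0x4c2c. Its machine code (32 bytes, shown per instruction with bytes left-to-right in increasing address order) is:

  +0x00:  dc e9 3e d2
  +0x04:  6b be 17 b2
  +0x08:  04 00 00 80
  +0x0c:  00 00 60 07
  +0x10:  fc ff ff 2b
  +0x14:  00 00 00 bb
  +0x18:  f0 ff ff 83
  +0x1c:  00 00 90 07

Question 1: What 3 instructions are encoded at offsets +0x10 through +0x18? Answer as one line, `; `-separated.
je #-4; incr l; bnz #-16

[10] fc ff ff 2b → 0x2bfffffc
  opcode bits[31:26]=0xa: je/J
  [25:0] imm=67108860 (s26→-4) = #-4
[14] 00 00 00 bb → 0xbb000000
  opcode bits[31:26]=0x2e: incr/R
  [25:23] rd=6 = l
[18] f0 ff ff 83 → 0x83fffff0
  opcode bits[31:26]=0x20: bnz/J
  [25:0] imm=67108848 (s26→-16) = #-16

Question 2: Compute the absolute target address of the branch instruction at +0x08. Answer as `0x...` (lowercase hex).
0x4c3c

@+08  little-endian(04 00 00 80) = 0x80000004
  opcode bits[31:26]=0x20: bnz/J
  imm: (w>>0)&0x3ffffff=0x4 → #4
  target = base 0x4c2c + off 0x08 + 4 + imm 4 = 0x4c3c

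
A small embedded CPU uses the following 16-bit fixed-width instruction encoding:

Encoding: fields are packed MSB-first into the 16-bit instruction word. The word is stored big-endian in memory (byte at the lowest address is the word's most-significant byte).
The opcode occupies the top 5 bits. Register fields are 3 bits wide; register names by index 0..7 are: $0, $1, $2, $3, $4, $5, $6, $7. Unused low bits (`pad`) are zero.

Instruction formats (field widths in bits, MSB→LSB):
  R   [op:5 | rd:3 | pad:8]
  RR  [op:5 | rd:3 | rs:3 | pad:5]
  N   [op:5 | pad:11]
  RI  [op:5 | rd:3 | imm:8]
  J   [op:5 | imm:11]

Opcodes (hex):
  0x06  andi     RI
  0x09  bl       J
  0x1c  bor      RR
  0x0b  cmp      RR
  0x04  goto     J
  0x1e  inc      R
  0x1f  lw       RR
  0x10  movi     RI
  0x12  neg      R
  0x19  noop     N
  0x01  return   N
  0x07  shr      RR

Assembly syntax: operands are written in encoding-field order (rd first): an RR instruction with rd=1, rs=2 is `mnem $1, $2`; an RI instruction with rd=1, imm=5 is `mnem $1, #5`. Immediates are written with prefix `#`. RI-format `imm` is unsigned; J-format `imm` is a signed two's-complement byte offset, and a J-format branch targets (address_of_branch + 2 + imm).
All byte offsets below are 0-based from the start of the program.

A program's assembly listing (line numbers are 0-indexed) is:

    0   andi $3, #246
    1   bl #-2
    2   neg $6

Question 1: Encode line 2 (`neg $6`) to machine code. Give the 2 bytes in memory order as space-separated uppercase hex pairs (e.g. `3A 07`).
96 00

2. neg fields op=0x12:5|rd=6:3|pad=0:8 → word 9600h → 96 00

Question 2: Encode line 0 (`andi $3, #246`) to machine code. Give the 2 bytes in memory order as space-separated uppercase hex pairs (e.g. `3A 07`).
line 0 (andi): pack op=0x6:5|rd=3:3|imm=246:8 = 0x33f6; big→ 33 f6

33 F6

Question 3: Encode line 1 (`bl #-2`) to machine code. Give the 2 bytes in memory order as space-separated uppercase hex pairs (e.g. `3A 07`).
4F FE

L1: bl op=0x9:5|imm=-2:11 ⇒ 0x4ffe ⇒ big 4f fe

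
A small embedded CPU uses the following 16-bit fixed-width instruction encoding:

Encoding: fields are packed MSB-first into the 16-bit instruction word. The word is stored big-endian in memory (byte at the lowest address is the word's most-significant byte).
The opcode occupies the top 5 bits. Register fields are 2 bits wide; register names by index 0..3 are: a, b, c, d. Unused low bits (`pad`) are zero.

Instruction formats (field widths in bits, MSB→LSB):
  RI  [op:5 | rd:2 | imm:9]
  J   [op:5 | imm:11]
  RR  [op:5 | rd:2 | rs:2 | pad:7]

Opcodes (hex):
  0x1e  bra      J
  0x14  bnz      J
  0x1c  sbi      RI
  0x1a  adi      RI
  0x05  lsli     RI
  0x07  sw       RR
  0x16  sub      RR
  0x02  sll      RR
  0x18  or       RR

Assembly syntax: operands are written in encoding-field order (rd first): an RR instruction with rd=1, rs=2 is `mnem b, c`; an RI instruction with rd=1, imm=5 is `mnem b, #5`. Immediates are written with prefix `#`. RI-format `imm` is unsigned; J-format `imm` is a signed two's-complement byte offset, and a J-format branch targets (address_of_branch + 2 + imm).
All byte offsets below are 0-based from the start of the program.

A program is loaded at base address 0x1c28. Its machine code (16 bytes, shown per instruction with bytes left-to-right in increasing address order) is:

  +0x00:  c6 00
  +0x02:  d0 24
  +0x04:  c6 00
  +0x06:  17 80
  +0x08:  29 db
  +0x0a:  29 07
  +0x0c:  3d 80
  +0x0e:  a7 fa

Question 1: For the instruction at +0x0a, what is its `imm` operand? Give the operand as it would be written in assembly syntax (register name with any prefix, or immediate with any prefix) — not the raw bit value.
+0x0a: 29 07 ⇒ word 0x2907 (big)
  top 5b → 0x5 → lsli [RI]
  [10:9] rd=0 = a
  [8:0] imm=263 = #263

#263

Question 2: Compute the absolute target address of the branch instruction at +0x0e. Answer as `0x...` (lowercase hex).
@+0e  big-endian(a7 fa) = 0xa7fa
  op=0xa7fa>>11=0x14 ⇒ bnz (J)
  imm@[10:0]=0x7fa (s11→-6) ⇒ #-6
  target = base 0x1c28 + off 0x0e + 2 + imm -6 = 0x1c32

0x1c32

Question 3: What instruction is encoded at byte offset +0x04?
or d, a

[04] c6 00 → 0xc600
  opcode bits[15:11]=0x18: or/RR
  [10:9] rd=3 = d
  [8:7] rs=0 = a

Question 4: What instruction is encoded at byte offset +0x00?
[00] c6 00 → 0xc600
  op=0xc600>>11=0x18 ⇒ or (RR)
  rd: (w>>9)&0x3=0x3 → d
  rs: (w>>7)&0x3=0x0 → a

or d, a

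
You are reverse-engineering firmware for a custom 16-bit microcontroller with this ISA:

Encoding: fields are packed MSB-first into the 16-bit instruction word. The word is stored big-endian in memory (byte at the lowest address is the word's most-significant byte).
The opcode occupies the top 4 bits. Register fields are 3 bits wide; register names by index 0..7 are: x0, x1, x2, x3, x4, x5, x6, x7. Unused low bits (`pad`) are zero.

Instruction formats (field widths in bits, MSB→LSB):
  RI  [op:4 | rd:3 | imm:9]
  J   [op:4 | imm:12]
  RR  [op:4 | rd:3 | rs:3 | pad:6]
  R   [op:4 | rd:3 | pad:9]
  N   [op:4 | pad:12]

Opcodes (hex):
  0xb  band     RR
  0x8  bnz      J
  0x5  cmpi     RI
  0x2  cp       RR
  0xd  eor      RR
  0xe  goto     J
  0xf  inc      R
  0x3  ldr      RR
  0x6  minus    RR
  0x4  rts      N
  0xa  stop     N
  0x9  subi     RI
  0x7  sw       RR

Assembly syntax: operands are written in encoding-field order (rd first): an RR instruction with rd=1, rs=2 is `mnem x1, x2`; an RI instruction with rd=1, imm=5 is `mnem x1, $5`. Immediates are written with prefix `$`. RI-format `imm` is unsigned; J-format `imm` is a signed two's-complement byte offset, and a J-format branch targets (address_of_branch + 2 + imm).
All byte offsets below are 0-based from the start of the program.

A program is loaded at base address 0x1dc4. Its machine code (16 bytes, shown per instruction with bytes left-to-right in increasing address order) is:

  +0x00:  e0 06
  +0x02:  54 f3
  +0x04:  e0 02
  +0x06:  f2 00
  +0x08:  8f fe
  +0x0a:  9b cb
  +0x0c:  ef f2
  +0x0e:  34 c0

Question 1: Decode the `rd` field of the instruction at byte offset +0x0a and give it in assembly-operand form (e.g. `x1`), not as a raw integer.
+0x0a: 9b cb ⇒ word 0x9bcb (big)
  op=0x9bcb>>12=0x9 ⇒ subi (RI)
  rd@[11:9]=0x5 ⇒ x5
  imm@[8:0]=0x1cb ⇒ $459

x5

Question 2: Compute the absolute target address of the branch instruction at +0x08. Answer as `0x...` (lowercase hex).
off 0x08: read 8f fe as big → 0x8ffe
  op=0x8ffe>>12=0x8 ⇒ bnz (J)
  imm: (w>>0)&0xfff=0xffe (s12→-2) → $-2
  target = base 0x1dc4 + off 0x08 + 2 + imm -2 = 0x1dcc

0x1dcc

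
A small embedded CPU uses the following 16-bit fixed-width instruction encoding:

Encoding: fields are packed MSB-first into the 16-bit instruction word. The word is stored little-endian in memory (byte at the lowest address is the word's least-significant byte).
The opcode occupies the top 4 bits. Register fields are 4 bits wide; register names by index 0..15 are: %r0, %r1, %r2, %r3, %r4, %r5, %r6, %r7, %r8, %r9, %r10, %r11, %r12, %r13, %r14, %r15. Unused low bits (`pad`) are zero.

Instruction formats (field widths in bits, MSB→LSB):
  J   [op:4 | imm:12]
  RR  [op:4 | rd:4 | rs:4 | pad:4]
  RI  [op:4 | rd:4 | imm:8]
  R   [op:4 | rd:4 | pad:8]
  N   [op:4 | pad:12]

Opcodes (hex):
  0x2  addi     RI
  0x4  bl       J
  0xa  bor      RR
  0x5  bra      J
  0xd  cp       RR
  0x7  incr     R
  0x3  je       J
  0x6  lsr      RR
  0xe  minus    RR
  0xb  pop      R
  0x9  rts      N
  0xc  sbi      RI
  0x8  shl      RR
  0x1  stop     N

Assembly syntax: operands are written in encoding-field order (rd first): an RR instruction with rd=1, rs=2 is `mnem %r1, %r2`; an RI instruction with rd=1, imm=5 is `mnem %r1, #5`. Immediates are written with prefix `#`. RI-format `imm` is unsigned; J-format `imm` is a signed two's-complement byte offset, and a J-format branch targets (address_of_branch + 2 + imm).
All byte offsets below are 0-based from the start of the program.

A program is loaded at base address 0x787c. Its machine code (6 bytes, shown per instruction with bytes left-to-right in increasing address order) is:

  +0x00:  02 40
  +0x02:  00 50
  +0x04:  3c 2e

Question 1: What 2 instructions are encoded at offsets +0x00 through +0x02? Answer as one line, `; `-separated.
bl #2; bra #0

+0x00: 02 40 ⇒ word 0x4002 (little)
  opcode bits[15:12]=0x4: bl/J
  [11:0] imm=2 = #2
+0x02: 00 50 ⇒ word 0x5000 (little)
  opcode bits[15:12]=0x5: bra/J
  [11:0] imm=0 = #0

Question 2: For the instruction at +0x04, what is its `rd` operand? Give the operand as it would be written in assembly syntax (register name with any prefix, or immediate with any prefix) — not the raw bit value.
%r14

+0x04: 3c 2e ⇒ word 0x2e3c (little)
  op=0x2e3c>>12=0x2 ⇒ addi (RI)
  [11:8] rd=14 = %r14
  [7:0] imm=60 = #60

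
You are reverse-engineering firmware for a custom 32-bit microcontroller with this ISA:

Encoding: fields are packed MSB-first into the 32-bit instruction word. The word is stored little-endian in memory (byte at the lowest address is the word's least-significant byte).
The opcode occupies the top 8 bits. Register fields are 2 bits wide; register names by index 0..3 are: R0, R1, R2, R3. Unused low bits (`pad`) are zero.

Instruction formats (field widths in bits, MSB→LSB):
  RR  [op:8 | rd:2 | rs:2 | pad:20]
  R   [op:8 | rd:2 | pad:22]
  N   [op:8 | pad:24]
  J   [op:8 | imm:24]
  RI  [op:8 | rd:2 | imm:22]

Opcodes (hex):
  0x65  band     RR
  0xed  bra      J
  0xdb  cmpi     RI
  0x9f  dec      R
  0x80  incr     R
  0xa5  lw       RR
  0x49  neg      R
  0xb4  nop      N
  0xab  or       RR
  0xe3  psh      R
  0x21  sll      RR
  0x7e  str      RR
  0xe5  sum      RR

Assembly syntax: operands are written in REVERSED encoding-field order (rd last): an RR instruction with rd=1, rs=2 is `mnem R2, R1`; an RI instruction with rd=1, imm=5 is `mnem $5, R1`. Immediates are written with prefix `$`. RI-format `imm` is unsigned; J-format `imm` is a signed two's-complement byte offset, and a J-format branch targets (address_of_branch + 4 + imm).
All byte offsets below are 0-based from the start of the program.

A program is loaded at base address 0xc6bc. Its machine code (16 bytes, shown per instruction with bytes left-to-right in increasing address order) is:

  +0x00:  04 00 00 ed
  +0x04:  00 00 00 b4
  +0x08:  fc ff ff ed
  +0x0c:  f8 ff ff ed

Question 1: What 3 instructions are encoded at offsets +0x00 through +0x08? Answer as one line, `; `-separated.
+0x00: 04 00 00 ed ⇒ word 0xed000004 (little)
  opcode bits[31:24]=0xed: bra/J
  [23:0] imm=4 = $4
+0x04: 00 00 00 b4 ⇒ word 0xb4000000 (little)
  opcode bits[31:24]=0xb4: nop/N
+0x08: fc ff ff ed ⇒ word 0xedfffffc (little)
  opcode bits[31:24]=0xed: bra/J
  [23:0] imm=16777212 (s24→-4) = $-4

bra $4; nop; bra $-4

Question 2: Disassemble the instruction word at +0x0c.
off 0x0c: read f8 ff ff ed as little → 0xedfffff8
  opcode bits[31:24]=0xed: bra/J
  imm: (w>>0)&0xffffff=0xfffff8 (s24→-8) → $-8

bra $-8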